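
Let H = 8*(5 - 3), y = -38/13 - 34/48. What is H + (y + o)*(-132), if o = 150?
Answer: -501921/26 ≈ -19305.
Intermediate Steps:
y = -1133/312 (y = -38*1/13 - 34*1/48 = -38/13 - 17/24 = -1133/312 ≈ -3.6314)
H = 16 (H = 8*2 = 16)
H + (y + o)*(-132) = 16 + (-1133/312 + 150)*(-132) = 16 + (45667/312)*(-132) = 16 - 502337/26 = -501921/26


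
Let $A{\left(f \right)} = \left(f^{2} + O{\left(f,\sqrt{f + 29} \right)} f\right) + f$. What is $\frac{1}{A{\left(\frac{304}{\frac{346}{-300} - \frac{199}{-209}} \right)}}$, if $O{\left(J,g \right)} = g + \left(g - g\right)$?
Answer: $\frac{378851742853157}{865048696279107331200} + \frac{39778249 i \sqrt{58954663579}}{865048696279107331200} \approx 4.3795 \cdot 10^{-7} + 1.1165 \cdot 10^{-8} i$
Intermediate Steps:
$O{\left(J,g \right)} = g$ ($O{\left(J,g \right)} = g + 0 = g$)
$A{\left(f \right)} = f + f^{2} + f \sqrt{29 + f}$ ($A{\left(f \right)} = \left(f^{2} + \sqrt{f + 29} f\right) + f = \left(f^{2} + \sqrt{29 + f} f\right) + f = \left(f^{2} + f \sqrt{29 + f}\right) + f = f + f^{2} + f \sqrt{29 + f}$)
$\frac{1}{A{\left(\frac{304}{\frac{346}{-300} - \frac{199}{-209}} \right)}} = \frac{1}{\frac{304}{\frac{346}{-300} - \frac{199}{-209}} \left(1 + \frac{304}{\frac{346}{-300} - \frac{199}{-209}} + \sqrt{29 + \frac{304}{\frac{346}{-300} - \frac{199}{-209}}}\right)} = \frac{1}{\frac{304}{346 \left(- \frac{1}{300}\right) - - \frac{199}{209}} \left(1 + \frac{304}{346 \left(- \frac{1}{300}\right) - - \frac{199}{209}} + \sqrt{29 + \frac{304}{346 \left(- \frac{1}{300}\right) - - \frac{199}{209}}}\right)} = \frac{1}{\frac{304}{- \frac{173}{150} + \frac{199}{209}} \left(1 + \frac{304}{- \frac{173}{150} + \frac{199}{209}} + \sqrt{29 + \frac{304}{- \frac{173}{150} + \frac{199}{209}}}\right)} = \frac{1}{\frac{304}{- \frac{6307}{31350}} \left(1 + \frac{304}{- \frac{6307}{31350}} + \sqrt{29 + \frac{304}{- \frac{6307}{31350}}}\right)} = \frac{1}{304 \left(- \frac{31350}{6307}\right) \left(1 + 304 \left(- \frac{31350}{6307}\right) + \sqrt{29 + 304 \left(- \frac{31350}{6307}\right)}\right)} = \frac{1}{\left(- \frac{9530400}{6307}\right) \left(1 - \frac{9530400}{6307} + \sqrt{29 - \frac{9530400}{6307}}\right)} = \frac{1}{\left(- \frac{9530400}{6307}\right) \left(1 - \frac{9530400}{6307} + \sqrt{- \frac{9347497}{6307}}\right)} = \frac{1}{\left(- \frac{9530400}{6307}\right) \left(1 - \frac{9530400}{6307} + \frac{i \sqrt{58954663579}}{6307}\right)} = \frac{1}{\left(- \frac{9530400}{6307}\right) \left(- \frac{9524093}{6307} + \frac{i \sqrt{58954663579}}{6307}\right)} = \frac{1}{\frac{90768415927200}{39778249} - \frac{9530400 i \sqrt{58954663579}}{39778249}}$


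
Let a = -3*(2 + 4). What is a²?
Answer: 324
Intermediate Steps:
a = -18 (a = -3*6 = -18)
a² = (-18)² = 324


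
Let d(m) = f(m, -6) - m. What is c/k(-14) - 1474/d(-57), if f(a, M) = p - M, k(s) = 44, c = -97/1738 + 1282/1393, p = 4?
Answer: -2341467917/106525496 ≈ -21.980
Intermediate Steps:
c = 2092995/2421034 (c = -97*1/1738 + 1282*(1/1393) = -97/1738 + 1282/1393 = 2092995/2421034 ≈ 0.86450)
f(a, M) = 4 - M
d(m) = 10 - m (d(m) = (4 - 1*(-6)) - m = (4 + 6) - m = 10 - m)
c/k(-14) - 1474/d(-57) = (2092995/2421034)/44 - 1474/(10 - 1*(-57)) = (2092995/2421034)*(1/44) - 1474/(10 + 57) = 2092995/106525496 - 1474/67 = 2092995/106525496 - 1474*1/67 = 2092995/106525496 - 22 = -2341467917/106525496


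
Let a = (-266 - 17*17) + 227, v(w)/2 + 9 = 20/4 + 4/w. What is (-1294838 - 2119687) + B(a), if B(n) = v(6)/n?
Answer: -839973145/246 ≈ -3.4145e+6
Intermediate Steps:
v(w) = -8 + 8/w (v(w) = -18 + 2*(20/4 + 4/w) = -18 + 2*(20*(1/4) + 4/w) = -18 + 2*(5 + 4/w) = -18 + (10 + 8/w) = -8 + 8/w)
a = -328 (a = (-266 - 289) + 227 = -555 + 227 = -328)
B(n) = -20/(3*n) (B(n) = (-8 + 8/6)/n = (-8 + 8*(1/6))/n = (-8 + 4/3)/n = -20/(3*n))
(-1294838 - 2119687) + B(a) = (-1294838 - 2119687) - 20/3/(-328) = -3414525 - 20/3*(-1/328) = -3414525 + 5/246 = -839973145/246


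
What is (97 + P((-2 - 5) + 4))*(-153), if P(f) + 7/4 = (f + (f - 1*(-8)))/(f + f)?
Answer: -58089/4 ≈ -14522.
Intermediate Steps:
P(f) = -7/4 + (8 + 2*f)/(2*f) (P(f) = -7/4 + (f + (f - 1*(-8)))/(f + f) = -7/4 + (f + (f + 8))/((2*f)) = -7/4 + (f + (8 + f))*(1/(2*f)) = -7/4 + (8 + 2*f)*(1/(2*f)) = -7/4 + (8 + 2*f)/(2*f))
(97 + P((-2 - 5) + 4))*(-153) = (97 + (-3/4 + 4/((-2 - 5) + 4)))*(-153) = (97 + (-3/4 + 4/(-7 + 4)))*(-153) = (97 + (-3/4 + 4/(-3)))*(-153) = (97 + (-3/4 + 4*(-1/3)))*(-153) = (97 + (-3/4 - 4/3))*(-153) = (97 - 25/12)*(-153) = (1139/12)*(-153) = -58089/4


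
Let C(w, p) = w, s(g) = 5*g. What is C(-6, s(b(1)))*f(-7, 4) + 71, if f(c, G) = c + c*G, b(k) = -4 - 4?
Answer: 281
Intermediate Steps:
b(k) = -8
f(c, G) = c + G*c
C(-6, s(b(1)))*f(-7, 4) + 71 = -(-42)*(1 + 4) + 71 = -(-42)*5 + 71 = -6*(-35) + 71 = 210 + 71 = 281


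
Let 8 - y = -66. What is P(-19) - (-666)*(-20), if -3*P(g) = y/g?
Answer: -759166/57 ≈ -13319.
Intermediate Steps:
y = 74 (y = 8 - 1*(-66) = 8 + 66 = 74)
P(g) = -74/(3*g)
P(-19) - (-666)*(-20) = -74/3/(-19) - (-666)*(-20) = -74/3*(-1/19) - 1*13320 = 74/57 - 13320 = -759166/57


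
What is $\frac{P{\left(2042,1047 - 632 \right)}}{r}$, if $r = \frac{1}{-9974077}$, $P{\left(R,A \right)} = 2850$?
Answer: $-28426119450$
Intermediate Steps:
$r = - \frac{1}{9974077} \approx -1.0026 \cdot 10^{-7}$
$\frac{P{\left(2042,1047 - 632 \right)}}{r} = \frac{2850}{- \frac{1}{9974077}} = 2850 \left(-9974077\right) = -28426119450$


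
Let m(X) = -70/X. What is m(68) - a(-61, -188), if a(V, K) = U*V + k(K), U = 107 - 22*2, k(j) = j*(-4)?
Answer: 105059/34 ≈ 3090.0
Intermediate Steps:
k(j) = -4*j
U = 63 (U = 107 - 1*44 = 107 - 44 = 63)
a(V, K) = -4*K + 63*V (a(V, K) = 63*V - 4*K = -4*K + 63*V)
m(68) - a(-61, -188) = -70/68 - (-4*(-188) + 63*(-61)) = -70*1/68 - (752 - 3843) = -35/34 - 1*(-3091) = -35/34 + 3091 = 105059/34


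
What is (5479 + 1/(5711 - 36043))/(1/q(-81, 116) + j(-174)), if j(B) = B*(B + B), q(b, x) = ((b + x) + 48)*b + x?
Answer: 1098010901389/12134834154916 ≈ 0.090484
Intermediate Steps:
q(b, x) = x + b*(48 + b + x) (q(b, x) = (48 + b + x)*b + x = b*(48 + b + x) + x = x + b*(48 + b + x))
j(B) = 2*B**2 (j(B) = B*(2*B) = 2*B**2)
(5479 + 1/(5711 - 36043))/(1/q(-81, 116) + j(-174)) = (5479 + 1/(5711 - 36043))/(1/(116 + (-81)**2 + 48*(-81) - 81*116) + 2*(-174)**2) = (5479 + 1/(-30332))/(1/(116 + 6561 - 3888 - 9396) + 2*30276) = (5479 - 1/30332)/(1/(-6607) + 60552) = 166189027/(30332*(-1/6607 + 60552)) = 166189027/(30332*(400067063/6607)) = (166189027/30332)*(6607/400067063) = 1098010901389/12134834154916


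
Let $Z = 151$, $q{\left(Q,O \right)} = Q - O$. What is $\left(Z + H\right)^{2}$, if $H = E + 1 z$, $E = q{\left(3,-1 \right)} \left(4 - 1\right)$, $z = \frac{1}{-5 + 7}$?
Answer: $\frac{106929}{4} \approx 26732.0$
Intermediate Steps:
$z = \frac{1}{2} \approx 0.5$
$E = 12$ ($E = \left(3 - -1\right) \left(4 - 1\right) = \left(3 + 1\right) 3 = 4 \cdot 3 = 12$)
$H = \frac{25}{2}$ ($H = 12 + 1 \cdot \frac{1}{2} = 12 + \frac{1}{2} = \frac{25}{2} \approx 12.5$)
$\left(Z + H\right)^{2} = \left(151 + \frac{25}{2}\right)^{2} = \left(\frac{327}{2}\right)^{2} = \frac{106929}{4}$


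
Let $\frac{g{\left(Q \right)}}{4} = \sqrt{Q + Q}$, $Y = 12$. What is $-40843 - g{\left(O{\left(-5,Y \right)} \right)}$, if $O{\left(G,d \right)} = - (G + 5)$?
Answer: $-40843$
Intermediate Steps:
$O{\left(G,d \right)} = -5 - G$ ($O{\left(G,d \right)} = - (5 + G) = -5 - G$)
$g{\left(Q \right)} = 4 \sqrt{2} \sqrt{Q}$ ($g{\left(Q \right)} = 4 \sqrt{Q + Q} = 4 \sqrt{2 Q} = 4 \sqrt{2} \sqrt{Q}$)
$-40843 - g{\left(O{\left(-5,Y \right)} \right)} = -40843 - 4 \sqrt{2} \sqrt{-5 - -5} = -40843 - 4 \sqrt{2} \sqrt{-5 + 5} = -40843 - 4 \sqrt{2} \sqrt{0} = -40843 - 4 \sqrt{2} \cdot 0 = -40843 - 0 = -40843 + 0 = -40843$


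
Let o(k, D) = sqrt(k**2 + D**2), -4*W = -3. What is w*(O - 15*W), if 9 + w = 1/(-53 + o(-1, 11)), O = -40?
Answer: 1242095/2687 + 205*sqrt(122)/10748 ≈ 462.47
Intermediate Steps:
W = 3/4 (W = -1/4*(-3) = 3/4 ≈ 0.75000)
o(k, D) = sqrt(D**2 + k**2)
w = -9 + 1/(-53 + sqrt(122)) (w = -9 + 1/(-53 + sqrt(11**2 + (-1)**2)) = -9 + 1/(-53 + sqrt(121 + 1)) = -9 + 1/(-53 + sqrt(122)) ≈ -9.0238)
w*(O - 15*W) = (-24236/2687 - sqrt(122)/2687)*(-40 - 15*3/4) = (-24236/2687 - sqrt(122)/2687)*(-40 - 45/4) = (-24236/2687 - sqrt(122)/2687)*(-205/4) = 1242095/2687 + 205*sqrt(122)/10748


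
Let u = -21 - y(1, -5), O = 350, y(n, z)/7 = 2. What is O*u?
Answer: -12250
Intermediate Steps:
y(n, z) = 14 (y(n, z) = 7*2 = 14)
u = -35 (u = -21 - 1*14 = -21 - 14 = -35)
O*u = 350*(-35) = -12250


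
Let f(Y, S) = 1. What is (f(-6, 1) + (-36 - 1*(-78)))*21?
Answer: 903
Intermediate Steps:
(f(-6, 1) + (-36 - 1*(-78)))*21 = (1 + (-36 - 1*(-78)))*21 = (1 + (-36 + 78))*21 = (1 + 42)*21 = 43*21 = 903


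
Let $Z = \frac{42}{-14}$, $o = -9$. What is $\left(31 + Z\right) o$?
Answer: $-252$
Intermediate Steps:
$Z = -3$ ($Z = 42 \left(- \frac{1}{14}\right) = -3$)
$\left(31 + Z\right) o = \left(31 - 3\right) \left(-9\right) = 28 \left(-9\right) = -252$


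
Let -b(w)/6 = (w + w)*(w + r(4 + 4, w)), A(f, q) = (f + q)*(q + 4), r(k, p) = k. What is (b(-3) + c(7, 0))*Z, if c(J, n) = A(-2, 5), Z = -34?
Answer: -7038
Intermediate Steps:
A(f, q) = (4 + q)*(f + q) (A(f, q) = (f + q)*(4 + q) = (4 + q)*(f + q))
c(J, n) = 27 (c(J, n) = 5² + 4*(-2) + 4*5 - 2*5 = 25 - 8 + 20 - 10 = 27)
b(w) = -12*w*(8 + w) (b(w) = -6*(w + w)*(w + (4 + 4)) = -6*2*w*(w + 8) = -6*2*w*(8 + w) = -12*w*(8 + w))
(b(-3) + c(7, 0))*Z = (-12*(-3)*(8 - 3) + 27)*(-34) = (-12*(-3)*5 + 27)*(-34) = (180 + 27)*(-34) = 207*(-34) = -7038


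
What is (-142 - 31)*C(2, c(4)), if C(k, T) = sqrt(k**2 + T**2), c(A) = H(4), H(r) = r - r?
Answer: -346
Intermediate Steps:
H(r) = 0
c(A) = 0
C(k, T) = sqrt(T**2 + k**2)
(-142 - 31)*C(2, c(4)) = (-142 - 31)*sqrt(0**2 + 2**2) = -173*sqrt(0 + 4) = -173*sqrt(4) = -173*2 = -346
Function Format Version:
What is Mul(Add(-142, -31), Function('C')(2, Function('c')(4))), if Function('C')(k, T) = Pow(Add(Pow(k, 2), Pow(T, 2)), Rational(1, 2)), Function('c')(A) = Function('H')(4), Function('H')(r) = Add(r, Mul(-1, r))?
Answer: -346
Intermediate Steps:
Function('H')(r) = 0
Function('c')(A) = 0
Function('C')(k, T) = Pow(Add(Pow(T, 2), Pow(k, 2)), Rational(1, 2))
Mul(Add(-142, -31), Function('C')(2, Function('c')(4))) = Mul(Add(-142, -31), Pow(Add(Pow(0, 2), Pow(2, 2)), Rational(1, 2))) = Mul(-173, Pow(Add(0, 4), Rational(1, 2))) = Mul(-173, Pow(4, Rational(1, 2))) = Mul(-173, 2) = -346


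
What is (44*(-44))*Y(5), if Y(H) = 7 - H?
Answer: -3872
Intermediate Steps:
(44*(-44))*Y(5) = (44*(-44))*(7 - 1*5) = -1936*(7 - 5) = -1936*2 = -3872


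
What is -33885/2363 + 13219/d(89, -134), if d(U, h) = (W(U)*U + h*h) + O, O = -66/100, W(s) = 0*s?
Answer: -28859009945/2121423421 ≈ -13.604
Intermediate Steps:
W(s) = 0
O = -33/50 (O = -66*1/100 = -33/50 ≈ -0.66000)
d(U, h) = -33/50 + h² (d(U, h) = (0*U + h*h) - 33/50 = (0 + h²) - 33/50 = h² - 33/50 = -33/50 + h²)
-33885/2363 + 13219/d(89, -134) = -33885/2363 + 13219/(-33/50 + (-134)²) = -33885*1/2363 + 13219/(-33/50 + 17956) = -33885/2363 + 13219/(897767/50) = -33885/2363 + 13219*(50/897767) = -33885/2363 + 660950/897767 = -28859009945/2121423421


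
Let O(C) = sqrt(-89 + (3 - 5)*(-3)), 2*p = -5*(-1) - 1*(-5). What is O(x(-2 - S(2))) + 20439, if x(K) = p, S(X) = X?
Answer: 20439 + I*sqrt(83) ≈ 20439.0 + 9.1104*I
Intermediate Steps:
p = 5 (p = (-5*(-1) - 1*(-5))/2 = (5 + 5)/2 = (1/2)*10 = 5)
x(K) = 5
O(C) = I*sqrt(83) (O(C) = sqrt(-89 - 2*(-3)) = sqrt(-89 + 6) = sqrt(-83) = I*sqrt(83))
O(x(-2 - S(2))) + 20439 = I*sqrt(83) + 20439 = 20439 + I*sqrt(83)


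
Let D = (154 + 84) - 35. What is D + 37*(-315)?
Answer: -11452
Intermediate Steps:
D = 203 (D = 238 - 35 = 203)
D + 37*(-315) = 203 + 37*(-315) = 203 - 11655 = -11452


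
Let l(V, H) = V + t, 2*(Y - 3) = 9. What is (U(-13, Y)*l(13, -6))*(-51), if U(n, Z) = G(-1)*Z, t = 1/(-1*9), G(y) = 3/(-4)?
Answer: 7395/2 ≈ 3697.5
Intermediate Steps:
Y = 15/2 (Y = 3 + (½)*9 = 3 + 9/2 = 15/2 ≈ 7.5000)
G(y) = -¾ (G(y) = 3*(-¼) = -¾)
t = -⅑ (t = 1/(-9) = -⅑ ≈ -0.11111)
U(n, Z) = -3*Z/4
l(V, H) = -⅑ + V (l(V, H) = V - ⅑ = -⅑ + V)
(U(-13, Y)*l(13, -6))*(-51) = ((-¾*15/2)*(-⅑ + 13))*(-51) = -45/8*116/9*(-51) = -145/2*(-51) = 7395/2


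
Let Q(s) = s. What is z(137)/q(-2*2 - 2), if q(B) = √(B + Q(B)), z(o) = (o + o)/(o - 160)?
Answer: 137*I*√3/69 ≈ 3.439*I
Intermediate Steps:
z(o) = 2*o/(-160 + o) (z(o) = (2*o)/(-160 + o) = 2*o/(-160 + o))
q(B) = √2*√B (q(B) = √(B + B) = √(2*B) = √2*√B)
z(137)/q(-2*2 - 2) = (2*137/(-160 + 137))/((√2*√(-2*2 - 2))) = (2*137/(-23))/((√2*√(-4 - 2))) = (2*137*(-1/23))/((√2*√(-6))) = -274*(-I*√3/6)/23 = -(-137)*I*√3/69 = 137*I*√3/69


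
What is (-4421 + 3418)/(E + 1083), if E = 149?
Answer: -1003/1232 ≈ -0.81412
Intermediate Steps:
(-4421 + 3418)/(E + 1083) = (-4421 + 3418)/(149 + 1083) = -1003/1232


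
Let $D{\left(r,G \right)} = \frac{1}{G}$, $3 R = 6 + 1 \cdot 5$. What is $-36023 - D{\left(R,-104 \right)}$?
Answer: $- \frac{3746391}{104} \approx -36023.0$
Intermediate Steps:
$R = \frac{11}{3}$ ($R = \frac{6 + 1 \cdot 5}{3} = \frac{6 + 5}{3} = \frac{1}{3} \cdot 11 = \frac{11}{3} \approx 3.6667$)
$-36023 - D{\left(R,-104 \right)} = -36023 - \frac{1}{-104} = -36023 - - \frac{1}{104} = -36023 + \frac{1}{104} = - \frac{3746391}{104}$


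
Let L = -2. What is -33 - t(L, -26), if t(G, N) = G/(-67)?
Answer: -2213/67 ≈ -33.030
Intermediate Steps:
t(G, N) = -G/67 (t(G, N) = G*(-1/67) = -G/67)
-33 - t(L, -26) = -33 - (-1)*(-2)/67 = -33 - 1*2/67 = -33 - 2/67 = -2213/67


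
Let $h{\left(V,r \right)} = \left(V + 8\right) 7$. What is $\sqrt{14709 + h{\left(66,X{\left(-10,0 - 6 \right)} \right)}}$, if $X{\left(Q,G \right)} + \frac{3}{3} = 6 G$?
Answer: $\sqrt{15227} \approx 123.4$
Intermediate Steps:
$X{\left(Q,G \right)} = -1 + 6 G$
$h{\left(V,r \right)} = 56 + 7 V$ ($h{\left(V,r \right)} = \left(8 + V\right) 7 = 56 + 7 V$)
$\sqrt{14709 + h{\left(66,X{\left(-10,0 - 6 \right)} \right)}} = \sqrt{14709 + \left(56 + 7 \cdot 66\right)} = \sqrt{14709 + \left(56 + 462\right)} = \sqrt{14709 + 518} = \sqrt{15227}$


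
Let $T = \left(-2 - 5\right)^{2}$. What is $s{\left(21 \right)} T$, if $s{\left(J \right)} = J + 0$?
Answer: $1029$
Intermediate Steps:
$T = 49$ ($T = \left(-7\right)^{2} = 49$)
$s{\left(J \right)} = J$
$s{\left(21 \right)} T = 21 \cdot 49 = 1029$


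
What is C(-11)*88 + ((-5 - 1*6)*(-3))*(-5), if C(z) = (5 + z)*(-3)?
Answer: 1419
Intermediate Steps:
C(z) = -15 - 3*z
C(-11)*88 + ((-5 - 1*6)*(-3))*(-5) = (-15 - 3*(-11))*88 + ((-5 - 1*6)*(-3))*(-5) = (-15 + 33)*88 + ((-5 - 6)*(-3))*(-5) = 18*88 - 11*(-3)*(-5) = 1584 + 33*(-5) = 1584 - 165 = 1419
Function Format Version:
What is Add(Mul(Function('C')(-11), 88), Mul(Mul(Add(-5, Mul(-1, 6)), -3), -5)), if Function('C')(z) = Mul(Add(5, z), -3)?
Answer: 1419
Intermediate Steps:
Function('C')(z) = Add(-15, Mul(-3, z))
Add(Mul(Function('C')(-11), 88), Mul(Mul(Add(-5, Mul(-1, 6)), -3), -5)) = Add(Mul(Add(-15, Mul(-3, -11)), 88), Mul(Mul(Add(-5, Mul(-1, 6)), -3), -5)) = Add(Mul(Add(-15, 33), 88), Mul(Mul(Add(-5, -6), -3), -5)) = Add(Mul(18, 88), Mul(Mul(-11, -3), -5)) = Add(1584, Mul(33, -5)) = Add(1584, -165) = 1419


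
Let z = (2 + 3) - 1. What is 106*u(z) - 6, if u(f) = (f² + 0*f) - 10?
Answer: 630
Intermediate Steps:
z = 4 (z = 5 - 1 = 4)
u(f) = -10 + f² (u(f) = (f² + 0) - 10 = f² - 10 = -10 + f²)
106*u(z) - 6 = 106*(-10 + 4²) - 6 = 106*(-10 + 16) - 6 = 106*6 - 6 = 636 - 6 = 630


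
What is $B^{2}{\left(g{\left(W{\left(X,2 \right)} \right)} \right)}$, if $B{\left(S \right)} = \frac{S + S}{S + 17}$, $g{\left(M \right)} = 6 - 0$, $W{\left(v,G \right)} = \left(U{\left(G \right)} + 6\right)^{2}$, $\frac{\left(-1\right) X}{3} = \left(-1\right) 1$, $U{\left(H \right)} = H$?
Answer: $\frac{144}{529} \approx 0.27221$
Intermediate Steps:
$X = 3$ ($X = - 3 \left(\left(-1\right) 1\right) = \left(-3\right) \left(-1\right) = 3$)
$W{\left(v,G \right)} = \left(6 + G\right)^{2}$ ($W{\left(v,G \right)} = \left(G + 6\right)^{2} = \left(6 + G\right)^{2}$)
$g{\left(M \right)} = 6$ ($g{\left(M \right)} = 6 + 0 = 6$)
$B{\left(S \right)} = \frac{2 S}{17 + S}$
$B^{2}{\left(g{\left(W{\left(X,2 \right)} \right)} \right)} = \left(2 \cdot 6 \frac{1}{17 + 6}\right)^{2} = \left(2 \cdot 6 \cdot \frac{1}{23}\right)^{2} = \left(\frac{12}{23}\right)^{2} = \frac{144}{529}$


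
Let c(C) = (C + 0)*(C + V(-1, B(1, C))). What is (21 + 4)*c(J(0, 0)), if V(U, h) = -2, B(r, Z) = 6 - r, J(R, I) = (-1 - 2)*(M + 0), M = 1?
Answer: 375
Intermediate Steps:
J(R, I) = -3 (J(R, I) = (-1 - 2)*(1 + 0) = -3*1 = -3)
c(C) = C*(-2 + C) (c(C) = (C + 0)*(C - 2) = C*(-2 + C))
(21 + 4)*c(J(0, 0)) = (21 + 4)*(-3*(-2 - 3)) = 25*(-3*(-5)) = 25*15 = 375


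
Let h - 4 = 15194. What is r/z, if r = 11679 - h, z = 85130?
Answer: -3519/85130 ≈ -0.041337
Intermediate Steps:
h = 15198 (h = 4 + 15194 = 15198)
r = -3519 (r = 11679 - 1*15198 = 11679 - 15198 = -3519)
r/z = -3519/85130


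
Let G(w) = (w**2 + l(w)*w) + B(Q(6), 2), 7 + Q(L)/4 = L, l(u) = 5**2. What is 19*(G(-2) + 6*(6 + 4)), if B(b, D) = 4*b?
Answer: -38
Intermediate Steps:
l(u) = 25
Q(L) = -28 + 4*L
G(w) = -16 + w**2 + 25*w (G(w) = (w**2 + 25*w) + 4*(-28 + 4*6) = (w**2 + 25*w) + 4*(-28 + 24) = (w**2 + 25*w) + 4*(-4) = (w**2 + 25*w) - 16 = -16 + w**2 + 25*w)
19*(G(-2) + 6*(6 + 4)) = 19*((-16 + (-2)**2 + 25*(-2)) + 6*(6 + 4)) = 19*((-16 + 4 - 50) + 6*10) = 19*(-62 + 60) = 19*(-2) = -38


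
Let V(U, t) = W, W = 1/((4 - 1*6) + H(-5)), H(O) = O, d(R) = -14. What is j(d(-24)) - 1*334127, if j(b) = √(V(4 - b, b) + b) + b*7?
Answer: -334225 + 3*I*√77/7 ≈ -3.3423e+5 + 3.7607*I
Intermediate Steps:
W = -⅐ (W = 1/((4 - 1*6) - 5) = 1/((4 - 6) - 5) = 1/(-2 - 5) = 1/(-7) = -⅐ ≈ -0.14286)
V(U, t) = -⅐
j(b) = √(-⅐ + b) + 7*b (j(b) = √(-⅐ + b) + b*7 = √(-⅐ + b) + 7*b)
j(d(-24)) - 1*334127 = (7*(-14) + √(-7 + 49*(-14))/7) - 1*334127 = (-98 + √(-7 - 686)/7) - 334127 = (-98 + √(-693)/7) - 334127 = (-98 + (3*I*√77)/7) - 334127 = (-98 + 3*I*√77/7) - 334127 = -334225 + 3*I*√77/7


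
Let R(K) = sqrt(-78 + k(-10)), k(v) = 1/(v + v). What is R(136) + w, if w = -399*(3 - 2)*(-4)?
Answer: 1596 + I*sqrt(7805)/10 ≈ 1596.0 + 8.8346*I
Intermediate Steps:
k(v) = 1/(2*v)
R(K) = I*sqrt(7805)/10 (R(K) = sqrt(-78 + (1/2)/(-10)) = sqrt(-78 + (1/2)*(-1/10)) = sqrt(-78 - 1/20) = sqrt(-1561/20) = I*sqrt(7805)/10)
w = 1596 (w = -399*(-4) = 1596)
R(136) + w = I*sqrt(7805)/10 + 1596 = 1596 + I*sqrt(7805)/10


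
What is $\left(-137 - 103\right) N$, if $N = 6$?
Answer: $-1440$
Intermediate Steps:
$\left(-137 - 103\right) N = \left(-137 - 103\right) 6 = \left(-240\right) 6 = -1440$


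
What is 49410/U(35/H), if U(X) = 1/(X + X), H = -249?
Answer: -1152900/83 ≈ -13890.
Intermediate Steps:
U(X) = 1/(2*X)
49410/U(35/H) = 49410/((1/(2*((35/(-249)))))) = 49410/((1/(2*((35*(-1/249)))))) = 49410/((1/(2*(-35/249)))) = 49410/(((1/2)*(-249/35))) = 49410/(-249/70) = 49410*(-70/249) = -1152900/83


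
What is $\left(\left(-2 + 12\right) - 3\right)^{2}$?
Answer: $49$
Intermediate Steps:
$\left(\left(-2 + 12\right) - 3\right)^{2} = \left(10 - 3\right)^{2} = 7^{2} = 49$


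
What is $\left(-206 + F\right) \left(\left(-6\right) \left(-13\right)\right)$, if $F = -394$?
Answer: $-46800$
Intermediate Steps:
$\left(-206 + F\right) \left(\left(-6\right) \left(-13\right)\right) = \left(-206 - 394\right) \left(\left(-6\right) \left(-13\right)\right) = \left(-600\right) 78 = -46800$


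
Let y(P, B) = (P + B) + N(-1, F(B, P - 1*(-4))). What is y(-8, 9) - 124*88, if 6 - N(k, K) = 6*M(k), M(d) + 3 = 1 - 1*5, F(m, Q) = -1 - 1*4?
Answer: -10863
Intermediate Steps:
F(m, Q) = -5 (F(m, Q) = -1 - 4 = -5)
M(d) = -7 (M(d) = -3 + (1 - 1*5) = -3 + (1 - 5) = -3 - 4 = -7)
N(k, K) = 48 (N(k, K) = 6 - 6*(-7) = 6 - 1*(-42) = 6 + 42 = 48)
y(P, B) = 48 + B + P (y(P, B) = (P + B) + 48 = (B + P) + 48 = 48 + B + P)
y(-8, 9) - 124*88 = (48 + 9 - 8) - 124*88 = 49 - 10912 = -10863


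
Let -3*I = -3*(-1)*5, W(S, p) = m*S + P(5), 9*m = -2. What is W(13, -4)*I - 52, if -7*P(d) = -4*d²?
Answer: -6866/63 ≈ -108.98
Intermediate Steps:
m = -2/9 (m = (⅑)*(-2) = -2/9 ≈ -0.22222)
P(d) = 4*d²/7 (P(d) = -(-4)*d²/7 = 4*d²/7)
W(S, p) = 100/7 - 2*S/9 (W(S, p) = -2*S/9 + (4/7)*5² = -2*S/9 + (4/7)*25 = -2*S/9 + 100/7 = 100/7 - 2*S/9)
I = -5 (I = -(-3*(-1))*5/3 = -5 ≈ -5.0000)
W(13, -4)*I - 52 = (100/7 - 2/9*13)*(-5) - 52 = (100/7 - 26/9)*(-5) - 52 = (718/63)*(-5) - 52 = -3590/63 - 52 = -6866/63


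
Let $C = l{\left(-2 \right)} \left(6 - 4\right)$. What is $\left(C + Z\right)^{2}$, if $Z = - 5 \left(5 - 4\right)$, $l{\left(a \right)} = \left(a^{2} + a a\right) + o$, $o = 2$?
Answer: $225$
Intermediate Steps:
$l{\left(a \right)} = 2 + 2 a^{2}$ ($l{\left(a \right)} = \left(a^{2} + a a\right) + 2 = \left(a^{2} + a^{2}\right) + 2 = 2 a^{2} + 2 = 2 + 2 a^{2}$)
$C = 20$ ($C = \left(2 + 2 \left(-2\right)^{2}\right) \left(6 - 4\right) = \left(2 + 2 \cdot 4\right) 2 = \left(2 + 8\right) 2 = 10 \cdot 2 = 20$)
$Z = -5$ ($Z = \left(-5\right) 1 = -5$)
$\left(C + Z\right)^{2} = \left(20 - 5\right)^{2} = 15^{2} = 225$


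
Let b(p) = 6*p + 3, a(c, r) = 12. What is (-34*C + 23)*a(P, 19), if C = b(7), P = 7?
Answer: -18084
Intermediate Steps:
b(p) = 3 + 6*p
C = 45 (C = 3 + 6*7 = 3 + 42 = 45)
(-34*C + 23)*a(P, 19) = (-34*45 + 23)*12 = (-1530 + 23)*12 = -1507*12 = -18084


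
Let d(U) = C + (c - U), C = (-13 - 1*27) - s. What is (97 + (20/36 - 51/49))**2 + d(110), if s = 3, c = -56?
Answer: 1770962440/194481 ≈ 9106.1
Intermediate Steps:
C = -43 (C = (-13 - 1*27) - 1*3 = (-13 - 27) - 3 = -40 - 3 = -43)
d(U) = -99 - U (d(U) = -43 + (-56 - U) = -99 - U)
(97 + (20/36 - 51/49))**2 + d(110) = (97 + (20/36 - 51/49))**2 + (-99 - 1*110) = (97 + (20*(1/36) - 51*1/49))**2 + (-99 - 110) = (97 + (5/9 - 51/49))**2 - 209 = (97 - 214/441)**2 - 209 = (42563/441)**2 - 209 = 1811608969/194481 - 209 = 1770962440/194481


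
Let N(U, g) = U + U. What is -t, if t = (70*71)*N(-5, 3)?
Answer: 49700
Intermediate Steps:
N(U, g) = 2*U
t = -49700 (t = (70*71)*(2*(-5)) = 4970*(-10) = -49700)
-t = -1*(-49700) = 49700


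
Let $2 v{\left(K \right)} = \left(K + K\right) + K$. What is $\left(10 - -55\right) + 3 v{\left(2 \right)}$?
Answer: $74$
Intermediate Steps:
$v{\left(K \right)} = \frac{3 K}{2}$ ($v{\left(K \right)} = \frac{\left(K + K\right) + K}{2} = \frac{2 K + K}{2} = \frac{3 K}{2}$)
$\left(10 - -55\right) + 3 v{\left(2 \right)} = \left(10 - -55\right) + 3 \cdot \frac{3}{2} \cdot 2 = \left(10 + 55\right) + 3 \cdot 3 = 65 + 9 = 74$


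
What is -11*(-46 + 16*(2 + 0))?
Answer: 154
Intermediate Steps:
-11*(-46 + 16*(2 + 0)) = -11*(-46 + 16*2) = -11*(-46 + 32) = -11*(-14) = 154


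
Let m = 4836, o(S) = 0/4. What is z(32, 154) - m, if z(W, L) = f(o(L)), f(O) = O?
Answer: -4836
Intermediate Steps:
o(S) = 0 (o(S) = 0*(¼) = 0)
z(W, L) = 0
z(32, 154) - m = 0 - 1*4836 = 0 - 4836 = -4836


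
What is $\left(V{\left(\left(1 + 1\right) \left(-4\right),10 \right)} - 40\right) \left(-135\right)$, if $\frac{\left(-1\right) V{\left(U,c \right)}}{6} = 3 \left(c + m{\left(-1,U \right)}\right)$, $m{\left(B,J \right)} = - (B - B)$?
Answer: $29700$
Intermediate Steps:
$m{\left(B,J \right)} = 0$ ($m{\left(B,J \right)} = \left(-1\right) 0 = 0$)
$V{\left(U,c \right)} = - 18 c$ ($V{\left(U,c \right)} = - 6 \cdot 3 \left(c + 0\right) = - 6 \cdot 3 c = - 18 c$)
$\left(V{\left(\left(1 + 1\right) \left(-4\right),10 \right)} - 40\right) \left(-135\right) = \left(\left(-18\right) 10 - 40\right) \left(-135\right) = \left(-180 - 40\right) \left(-135\right) = \left(-220\right) \left(-135\right) = 29700$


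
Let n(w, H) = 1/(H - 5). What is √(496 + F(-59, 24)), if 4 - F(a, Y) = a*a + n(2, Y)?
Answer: 8*I*√16815/19 ≈ 54.599*I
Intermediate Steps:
n(w, H) = 1/(-5 + H)
F(a, Y) = 4 - a² - 1/(-5 + Y) (F(a, Y) = 4 - (a*a + 1/(-5 + Y)) = 4 - (a² + 1/(-5 + Y)) = 4 + (-a² - 1/(-5 + Y)) = 4 - a² - 1/(-5 + Y))
√(496 + F(-59, 24)) = √(496 + (-1 + (-5 + 24)*(4 - 1*(-59)²))/(-5 + 24)) = √(496 + (-1 + 19*(4 - 1*3481))/19) = √(496 + (-1 + 19*(4 - 3481))/19) = √(496 + (-1 + 19*(-3477))/19) = √(496 + (-1 - 66063)/19) = √(496 + (1/19)*(-66064)) = √(496 - 66064/19) = √(-56640/19) = 8*I*√16815/19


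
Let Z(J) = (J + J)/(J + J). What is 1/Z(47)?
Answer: 1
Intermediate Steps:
Z(J) = 1 (Z(J) = (2*J)/((2*J)) = (2*J)*(1/(2*J)) = 1)
1/Z(47) = 1/1 = 1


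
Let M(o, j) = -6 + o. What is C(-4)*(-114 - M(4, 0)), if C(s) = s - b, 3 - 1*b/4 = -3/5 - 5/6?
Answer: 36512/15 ≈ 2434.1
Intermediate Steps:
b = 266/15 (b = 12 - 4*(-3/5 - 5/6) = 12 - 4*(-3*⅕ - 5*⅙) = 12 - 4*(-⅗ - ⅚) = 12 - 4*(-43/30) = 12 + 86/15 = 266/15 ≈ 17.733)
C(s) = -266/15 + s (C(s) = s - 1*266/15 = s - 266/15 = -266/15 + s)
C(-4)*(-114 - M(4, 0)) = (-266/15 - 4)*(-114 - (-6 + 4)) = -326*(-114 - 1*(-2))/15 = -326*(-114 + 2)/15 = -326/15*(-112) = 36512/15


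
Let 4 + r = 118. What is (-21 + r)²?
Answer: 8649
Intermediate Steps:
r = 114 (r = -4 + 118 = 114)
(-21 + r)² = (-21 + 114)² = 93² = 8649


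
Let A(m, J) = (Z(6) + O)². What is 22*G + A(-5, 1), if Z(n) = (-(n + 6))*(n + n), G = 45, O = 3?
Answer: 20871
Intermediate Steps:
Z(n) = 2*n*(-6 - n) (Z(n) = (-(6 + n))*(2*n) = (-6 - n)*(2*n) = 2*n*(-6 - n))
A(m, J) = 19881 (A(m, J) = (-2*6*(6 + 6) + 3)² = (-2*6*12 + 3)² = (-144 + 3)² = (-141)² = 19881)
22*G + A(-5, 1) = 22*45 + 19881 = 990 + 19881 = 20871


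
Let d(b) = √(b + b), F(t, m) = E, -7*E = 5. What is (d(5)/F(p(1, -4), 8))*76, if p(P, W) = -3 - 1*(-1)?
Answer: -532*√10/5 ≈ -336.47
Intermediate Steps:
E = -5/7 (E = -⅐*5 = -5/7 ≈ -0.71429)
p(P, W) = -2 (p(P, W) = -3 + 1 = -2)
F(t, m) = -5/7
d(b) = √2*√b (d(b) = √(2*b) = √2*√b)
(d(5)/F(p(1, -4), 8))*76 = ((√2*√5)/(-5/7))*76 = (√10*(-7/5))*76 = -7*√10/5*76 = -532*√10/5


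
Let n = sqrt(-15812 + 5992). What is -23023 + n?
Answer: -23023 + 2*I*sqrt(2455) ≈ -23023.0 + 99.096*I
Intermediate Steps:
n = 2*I*sqrt(2455) (n = sqrt(-9820) = 2*I*sqrt(2455) ≈ 99.096*I)
-23023 + n = -23023 + 2*I*sqrt(2455)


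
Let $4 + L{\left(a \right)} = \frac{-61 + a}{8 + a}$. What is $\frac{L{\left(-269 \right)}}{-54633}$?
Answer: $\frac{238}{4753071} \approx 5.0073 \cdot 10^{-5}$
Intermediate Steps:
$L{\left(a \right)} = -4 + \frac{-61 + a}{8 + a}$
$\frac{L{\left(-269 \right)}}{-54633} = \frac{3 \frac{1}{8 - 269} \left(-31 - -269\right)}{-54633} = \frac{3 \left(-31 + 269\right)}{-261} \left(- \frac{1}{54633}\right) = 3 \left(- \frac{1}{261}\right) 238 \left(- \frac{1}{54633}\right) = \left(- \frac{238}{87}\right) \left(- \frac{1}{54633}\right) = \frac{238}{4753071}$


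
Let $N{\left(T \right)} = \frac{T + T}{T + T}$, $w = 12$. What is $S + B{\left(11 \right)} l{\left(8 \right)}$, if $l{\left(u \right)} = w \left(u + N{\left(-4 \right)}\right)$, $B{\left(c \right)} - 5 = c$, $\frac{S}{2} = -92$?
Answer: $1544$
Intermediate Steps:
$S = -184$ ($S = 2 \left(-92\right) = -184$)
$B{\left(c \right)} = 5 + c$
$N{\left(T \right)} = 1$ ($N{\left(T \right)} = \frac{2 T}{2 T} = 2 T \frac{1}{2 T} = 1$)
$l{\left(u \right)} = 12 + 12 u$ ($l{\left(u \right)} = 12 \left(u + 1\right) = 12 \left(1 + u\right) = 12 + 12 u$)
$S + B{\left(11 \right)} l{\left(8 \right)} = -184 + \left(5 + 11\right) \left(12 + 12 \cdot 8\right) = -184 + 16 \left(12 + 96\right) = -184 + 16 \cdot 108 = -184 + 1728 = 1544$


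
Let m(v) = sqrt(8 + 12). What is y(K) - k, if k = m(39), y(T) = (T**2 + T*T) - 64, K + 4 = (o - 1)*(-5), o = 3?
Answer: 328 - 2*sqrt(5) ≈ 323.53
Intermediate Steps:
K = -14 (K = -4 + (3 - 1)*(-5) = -4 + 2*(-5) = -4 - 10 = -14)
y(T) = -64 + 2*T**2 (y(T) = (T**2 + T**2) - 64 = 2*T**2 - 64 = -64 + 2*T**2)
m(v) = 2*sqrt(5) (m(v) = sqrt(20) = 2*sqrt(5))
k = 2*sqrt(5) ≈ 4.4721
y(K) - k = (-64 + 2*(-14)**2) - 2*sqrt(5) = (-64 + 2*196) - 2*sqrt(5) = (-64 + 392) - 2*sqrt(5) = 328 - 2*sqrt(5)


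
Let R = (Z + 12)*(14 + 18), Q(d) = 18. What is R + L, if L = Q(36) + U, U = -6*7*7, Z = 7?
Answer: 332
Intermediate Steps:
U = -294 (U = -42*7 = -294)
L = -276 (L = 18 - 294 = -276)
R = 608 (R = (7 + 12)*(14 + 18) = 19*32 = 608)
R + L = 608 - 276 = 332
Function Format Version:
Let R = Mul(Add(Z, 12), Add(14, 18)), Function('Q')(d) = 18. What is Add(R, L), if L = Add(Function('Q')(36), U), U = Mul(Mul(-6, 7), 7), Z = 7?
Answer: 332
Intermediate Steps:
U = -294 (U = Mul(-42, 7) = -294)
L = -276 (L = Add(18, -294) = -276)
R = 608 (R = Mul(Add(7, 12), Add(14, 18)) = Mul(19, 32) = 608)
Add(R, L) = Add(608, -276) = 332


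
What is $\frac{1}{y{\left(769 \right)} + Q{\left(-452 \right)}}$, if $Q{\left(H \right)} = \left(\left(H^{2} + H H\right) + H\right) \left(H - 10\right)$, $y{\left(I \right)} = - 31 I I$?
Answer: $- \frac{1}{206900263} \approx -4.8332 \cdot 10^{-9}$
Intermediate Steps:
$y{\left(I \right)} = - 31 I^{2}$
$Q{\left(H \right)} = \left(-10 + H\right) \left(H + 2 H^{2}\right)$ ($Q{\left(H \right)} = \left(\left(H^{2} + H^{2}\right) + H\right) \left(-10 + H\right) = \left(2 H^{2} + H\right) \left(-10 + H\right) = \left(H + 2 H^{2}\right) \left(-10 + H\right) = \left(-10 + H\right) \left(H + 2 H^{2}\right)$)
$\frac{1}{y{\left(769 \right)} + Q{\left(-452 \right)}} = \frac{1}{- 31 \cdot 769^{2} - 452 \left(-10 - -8588 + 2 \left(-452\right)^{2}\right)} = \frac{1}{\left(-31\right) 591361 - 452 \left(-10 + 8588 + 2 \cdot 204304\right)} = \frac{1}{-18332191 - 452 \left(-10 + 8588 + 408608\right)} = \frac{1}{-18332191 - 188568072} = \frac{1}{-206900263} = - \frac{1}{206900263}$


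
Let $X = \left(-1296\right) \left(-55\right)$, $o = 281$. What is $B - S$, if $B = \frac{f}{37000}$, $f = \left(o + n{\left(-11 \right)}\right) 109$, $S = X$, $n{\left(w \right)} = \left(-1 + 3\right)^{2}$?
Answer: $- \frac{527465787}{7400} \approx -71279.0$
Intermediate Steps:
$X = 71280$
$n{\left(w \right)} = 4$ ($n{\left(w \right)} = 2^{2} = 4$)
$S = 71280$
$f = 31065$ ($f = \left(281 + 4\right) 109 = 285 \cdot 109 = 31065$)
$B = \frac{6213}{7400}$ ($B = \frac{31065}{37000} = 31065 \cdot \frac{1}{37000} = \frac{6213}{7400} \approx 0.83959$)
$B - S = \frac{6213}{7400} - 71280 = - \frac{527465787}{7400}$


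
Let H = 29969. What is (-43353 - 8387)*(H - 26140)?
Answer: -198112460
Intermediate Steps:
(-43353 - 8387)*(H - 26140) = (-43353 - 8387)*(29969 - 26140) = -51740*3829 = -198112460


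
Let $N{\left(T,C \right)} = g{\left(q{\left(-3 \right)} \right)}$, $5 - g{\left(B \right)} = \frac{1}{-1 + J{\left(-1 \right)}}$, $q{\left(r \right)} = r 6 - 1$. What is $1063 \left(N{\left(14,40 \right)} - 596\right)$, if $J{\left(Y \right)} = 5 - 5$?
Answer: $-627170$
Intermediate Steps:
$q{\left(r \right)} = -1 + 6 r$ ($q{\left(r \right)} = 6 r - 1 = -1 + 6 r$)
$J{\left(Y \right)} = 0$ ($J{\left(Y \right)} = 5 - 5 = 0$)
$g{\left(B \right)} = 6$ ($g{\left(B \right)} = 5 - \frac{1}{-1 + 0} = 5 - \frac{1}{-1} = 5 - -1 = 5 + 1 = 6$)
$N{\left(T,C \right)} = 6$
$1063 \left(N{\left(14,40 \right)} - 596\right) = 1063 \left(6 - 596\right) = 1063 \left(-590\right) = -627170$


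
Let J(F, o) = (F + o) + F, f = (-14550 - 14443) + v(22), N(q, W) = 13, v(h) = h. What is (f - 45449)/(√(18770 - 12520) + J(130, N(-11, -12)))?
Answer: -20316660/68279 + 1860500*√10/68279 ≈ -211.39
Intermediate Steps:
f = -28971 (f = (-14550 - 14443) + 22 = -28993 + 22 = -28971)
J(F, o) = o + 2*F
(f - 45449)/(√(18770 - 12520) + J(130, N(-11, -12))) = (-28971 - 45449)/(√(18770 - 12520) + (13 + 2*130)) = -74420/(√6250 + (13 + 260)) = -74420/(25*√10 + 273) = -74420/(273 + 25*√10)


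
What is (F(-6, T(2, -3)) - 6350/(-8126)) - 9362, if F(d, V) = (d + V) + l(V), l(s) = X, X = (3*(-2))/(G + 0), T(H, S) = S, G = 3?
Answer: -38079324/4063 ≈ -9372.2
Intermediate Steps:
X = -2 (X = (3*(-2))/(3 + 0) = -6/3 = -6*⅓ = -2)
l(s) = -2
F(d, V) = -2 + V + d (F(d, V) = (d + V) - 2 = (V + d) - 2 = -2 + V + d)
(F(-6, T(2, -3)) - 6350/(-8126)) - 9362 = ((-2 - 3 - 6) - 6350/(-8126)) - 9362 = (-11 - 6350*(-1/8126)) - 9362 = (-11 + 3175/4063) - 9362 = -41518/4063 - 9362 = -38079324/4063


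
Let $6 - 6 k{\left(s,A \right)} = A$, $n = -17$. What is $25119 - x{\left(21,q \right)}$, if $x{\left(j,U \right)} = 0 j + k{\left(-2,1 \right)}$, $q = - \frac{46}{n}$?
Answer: $\frac{150709}{6} \approx 25118.0$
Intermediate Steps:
$k{\left(s,A \right)} = 1 - \frac{A}{6}$
$q = \frac{46}{17}$ ($q = - \frac{46}{-17} = \left(-46\right) \left(- \frac{1}{17}\right) = \frac{46}{17} \approx 2.7059$)
$x{\left(j,U \right)} = \frac{5}{6}$ ($x{\left(j,U \right)} = 0 j + \left(1 - \frac{1}{6}\right) = 0 + \left(1 - \frac{1}{6}\right) = 0 + \frac{5}{6} = \frac{5}{6}$)
$25119 - x{\left(21,q \right)} = 25119 - \frac{5}{6} = \frac{150709}{6}$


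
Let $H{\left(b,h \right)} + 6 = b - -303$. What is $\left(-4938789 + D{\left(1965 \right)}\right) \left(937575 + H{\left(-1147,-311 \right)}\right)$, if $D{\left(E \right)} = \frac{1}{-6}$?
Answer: $- \frac{27757723692875}{6} \approx -4.6263 \cdot 10^{12}$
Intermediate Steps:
$H{\left(b,h \right)} = 297 + b$ ($H{\left(b,h \right)} = -6 + \left(b - -303\right) = -6 + \left(b + 303\right) = -6 + \left(303 + b\right) = 297 + b$)
$D{\left(E \right)} = - \frac{1}{6}$
$\left(-4938789 + D{\left(1965 \right)}\right) \left(937575 + H{\left(-1147,-311 \right)}\right) = \left(-4938789 - \frac{1}{6}\right) \left(937575 + \left(297 - 1147\right)\right) = - \frac{29632735 \left(937575 - 850\right)}{6} = \left(- \frac{29632735}{6}\right) 936725 = - \frac{27757723692875}{6}$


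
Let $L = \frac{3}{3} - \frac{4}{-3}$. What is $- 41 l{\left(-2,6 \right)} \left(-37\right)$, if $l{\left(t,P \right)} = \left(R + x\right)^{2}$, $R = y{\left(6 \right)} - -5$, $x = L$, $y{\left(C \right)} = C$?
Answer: $\frac{2427200}{9} \approx 2.6969 \cdot 10^{5}$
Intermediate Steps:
$L = \frac{7}{3}$ ($L = 3 \cdot \frac{1}{3} - - \frac{4}{3} = 1 + \frac{4}{3} = \frac{7}{3} \approx 2.3333$)
$x = \frac{7}{3} \approx 2.3333$
$R = 11$ ($R = 6 - -5 = 6 + 5 = 11$)
$l{\left(t,P \right)} = \frac{1600}{9}$ ($l{\left(t,P \right)} = \left(11 + \frac{7}{3}\right)^{2} = \left(\frac{40}{3}\right)^{2} = \frac{1600}{9}$)
$- 41 l{\left(-2,6 \right)} \left(-37\right) = \left(-41\right) \frac{1600}{9} \left(-37\right) = \left(- \frac{65600}{9}\right) \left(-37\right) = \frac{2427200}{9}$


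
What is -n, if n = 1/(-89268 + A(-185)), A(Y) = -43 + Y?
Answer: 1/89496 ≈ 1.1174e-5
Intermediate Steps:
n = -1/89496 (n = 1/(-89268 + (-43 - 185)) = 1/(-89268 - 228) = 1/(-89496) = -1/89496 ≈ -1.1174e-5)
-n = -1*(-1/89496) = 1/89496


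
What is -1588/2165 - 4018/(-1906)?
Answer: 2836121/2063245 ≈ 1.3746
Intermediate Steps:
-1588/2165 - 4018/(-1906) = -1588*1/2165 - 4018*(-1/1906) = -1588/2165 + 2009/953 = 2836121/2063245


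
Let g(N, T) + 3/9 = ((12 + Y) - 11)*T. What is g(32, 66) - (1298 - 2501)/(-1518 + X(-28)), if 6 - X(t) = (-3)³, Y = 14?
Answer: 489484/495 ≈ 988.86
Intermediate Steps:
X(t) = 33 (X(t) = 6 - 1*(-3)³ = 6 - 1*(-27) = 6 + 27 = 33)
g(N, T) = -⅓ + 15*T (g(N, T) = -⅓ + ((12 + 14) - 11)*T = -⅓ + (26 - 11)*T = -⅓ + 15*T)
g(32, 66) - (1298 - 2501)/(-1518 + X(-28)) = (-⅓ + 15*66) - (1298 - 2501)/(-1518 + 33) = (-⅓ + 990) - (-1203)/(-1485) = 2969/3 - (-1203)*(-1)/1485 = 2969/3 - 1*401/495 = 2969/3 - 401/495 = 489484/495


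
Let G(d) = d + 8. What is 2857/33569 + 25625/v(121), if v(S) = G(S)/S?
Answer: 104085249178/4330401 ≈ 24036.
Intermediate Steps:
G(d) = 8 + d
v(S) = (8 + S)/S
2857/33569 + 25625/v(121) = 2857/33569 + 25625/(((8 + 121)/121)) = 2857*(1/33569) + 25625/(((1/121)*129)) = 2857/33569 + 25625/(129/121) = 2857/33569 + 25625*(121/129) = 2857/33569 + 3100625/129 = 104085249178/4330401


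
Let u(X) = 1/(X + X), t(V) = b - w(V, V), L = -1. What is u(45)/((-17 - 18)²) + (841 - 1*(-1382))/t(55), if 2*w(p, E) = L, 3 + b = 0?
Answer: -98034299/110250 ≈ -889.20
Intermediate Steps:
b = -3 (b = -3 + 0 = -3)
w(p, E) = -½ (w(p, E) = (½)*(-1) = -½)
t(V) = -5/2 (t(V) = -3 - 1*(-½) = -3 + ½ = -5/2)
u(X) = 1/(2*X)
u(45)/((-17 - 18)²) + (841 - 1*(-1382))/t(55) = ((½)/45)/((-17 - 18)²) + (841 - 1*(-1382))/(-5/2) = ((½)*(1/45))/((-35)²) + (841 + 1382)*(-⅖) = (1/90)/1225 + 2223*(-⅖) = (1/90)*(1/1225) - 4446/5 = 1/110250 - 4446/5 = -98034299/110250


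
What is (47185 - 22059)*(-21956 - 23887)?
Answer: -1151851218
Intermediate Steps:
(47185 - 22059)*(-21956 - 23887) = 25126*(-45843) = -1151851218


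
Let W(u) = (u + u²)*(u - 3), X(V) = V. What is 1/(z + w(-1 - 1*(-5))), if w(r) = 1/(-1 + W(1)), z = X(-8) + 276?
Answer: 5/1339 ≈ 0.0037341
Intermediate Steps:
W(u) = (-3 + u)*(u + u²) (W(u) = (u + u²)*(-3 + u) = (-3 + u)*(u + u²))
z = 268 (z = -8 + 276 = 268)
w(r) = -⅕ (w(r) = 1/(-1 + 1*(-3 + 1² - 2*1)) = 1/(-1 + 1*(-3 + 1 - 2)) = 1/(-1 + 1*(-4)) = 1/(-1 - 4) = 1/(-5) = -⅕)
1/(z + w(-1 - 1*(-5))) = 1/(268 - ⅕) = 1/(1339/5) = 5/1339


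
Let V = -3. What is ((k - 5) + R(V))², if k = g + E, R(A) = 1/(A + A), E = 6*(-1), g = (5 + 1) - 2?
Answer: 1849/36 ≈ 51.361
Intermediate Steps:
g = 4 (g = 6 - 2 = 4)
E = -6
R(A) = 1/(2*A)
k = -2 (k = 4 - 6 = -2)
((k - 5) + R(V))² = ((-2 - 5) + (½)/(-3))² = (-7 + (½)*(-⅓))² = (-7 - ⅙)² = (-43/6)² = 1849/36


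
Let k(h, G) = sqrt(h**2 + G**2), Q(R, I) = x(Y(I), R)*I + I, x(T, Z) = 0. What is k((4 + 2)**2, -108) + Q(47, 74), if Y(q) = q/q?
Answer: 74 + 36*sqrt(10) ≈ 187.84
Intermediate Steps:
Y(q) = 1
Q(R, I) = I (Q(R, I) = 0*I + I = 0 + I = I)
k(h, G) = sqrt(G**2 + h**2)
k((4 + 2)**2, -108) + Q(47, 74) = sqrt((-108)**2 + ((4 + 2)**2)**2) + 74 = sqrt(11664 + (6**2)**2) + 74 = sqrt(11664 + 36**2) + 74 = sqrt(11664 + 1296) + 74 = sqrt(12960) + 74 = 36*sqrt(10) + 74 = 74 + 36*sqrt(10)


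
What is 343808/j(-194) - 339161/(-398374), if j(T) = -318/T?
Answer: 13285578241223/63341466 ≈ 2.0975e+5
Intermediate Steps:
343808/j(-194) - 339161/(-398374) = 343808/((-318/(-194))) - 339161/(-398374) = 343808/((-318*(-1/194))) - 339161*(-1/398374) = 343808/(159/97) + 339161/398374 = 343808*(97/159) + 339161/398374 = 33349376/159 + 339161/398374 = 13285578241223/63341466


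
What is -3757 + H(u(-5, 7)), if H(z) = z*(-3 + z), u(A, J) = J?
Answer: -3729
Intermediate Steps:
-3757 + H(u(-5, 7)) = -3757 + 7*(-3 + 7) = -3757 + 7*4 = -3757 + 28 = -3729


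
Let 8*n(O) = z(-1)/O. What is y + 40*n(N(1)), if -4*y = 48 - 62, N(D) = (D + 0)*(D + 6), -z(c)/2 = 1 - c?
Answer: 9/14 ≈ 0.64286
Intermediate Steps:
z(c) = -2 + 2*c (z(c) = -2*(1 - c) = -2 + 2*c)
N(D) = D*(6 + D)
n(O) = -1/(2*O) (n(O) = ((-2 + 2*(-1))/O)/8 = ((-2 - 2)/O)/8 = (-4/O)/8 = -1/(2*O))
y = 7/2 (y = -(48 - 62)/4 = -¼*(-14) = 7/2 ≈ 3.5000)
y + 40*n(N(1)) = 7/2 + 40*(-1/(2*(6 + 1))) = 7/2 + 40*(-1/(2*(1*7))) = 7/2 + 40*(-½/7) = 7/2 + 40*(-½*⅐) = 7/2 + 40*(-1/14) = 7/2 - 20/7 = 9/14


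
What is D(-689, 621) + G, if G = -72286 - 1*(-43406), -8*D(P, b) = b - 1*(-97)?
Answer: -115879/4 ≈ -28970.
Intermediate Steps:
D(P, b) = -97/8 - b/8 (D(P, b) = -(b - 1*(-97))/8 = -(b + 97)/8 = -(97 + b)/8 = -97/8 - b/8)
G = -28880 (G = -72286 + 43406 = -28880)
D(-689, 621) + G = (-97/8 - ⅛*621) - 28880 = (-97/8 - 621/8) - 28880 = -359/4 - 28880 = -115879/4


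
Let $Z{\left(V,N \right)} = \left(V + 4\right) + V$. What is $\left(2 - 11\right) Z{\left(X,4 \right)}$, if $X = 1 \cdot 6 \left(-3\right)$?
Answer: $288$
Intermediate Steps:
$X = -18$ ($X = 6 \left(-3\right) = -18$)
$Z{\left(V,N \right)} = 4 + 2 V$ ($Z{\left(V,N \right)} = \left(4 + V\right) + V = 4 + 2 V$)
$\left(2 - 11\right) Z{\left(X,4 \right)} = \left(2 - 11\right) \left(4 + 2 \left(-18\right)\right) = - 9 \left(4 - 36\right) = \left(-9\right) \left(-32\right) = 288$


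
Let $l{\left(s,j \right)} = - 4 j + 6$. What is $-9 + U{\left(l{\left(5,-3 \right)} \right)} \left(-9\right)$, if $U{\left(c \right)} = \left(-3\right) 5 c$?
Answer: $2421$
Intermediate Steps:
$l{\left(s,j \right)} = 6 - 4 j$
$U{\left(c \right)} = - 15 c$
$-9 + U{\left(l{\left(5,-3 \right)} \right)} \left(-9\right) = -9 + - 15 \left(6 - -12\right) \left(-9\right) = -9 + - 15 \left(6 + 12\right) \left(-9\right) = -9 + \left(-15\right) 18 \left(-9\right) = -9 - -2430 = -9 + 2430 = 2421$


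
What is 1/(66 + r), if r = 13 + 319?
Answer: 1/398 ≈ 0.0025126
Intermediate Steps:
r = 332
1/(66 + r) = 1/(66 + 332) = 1/398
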